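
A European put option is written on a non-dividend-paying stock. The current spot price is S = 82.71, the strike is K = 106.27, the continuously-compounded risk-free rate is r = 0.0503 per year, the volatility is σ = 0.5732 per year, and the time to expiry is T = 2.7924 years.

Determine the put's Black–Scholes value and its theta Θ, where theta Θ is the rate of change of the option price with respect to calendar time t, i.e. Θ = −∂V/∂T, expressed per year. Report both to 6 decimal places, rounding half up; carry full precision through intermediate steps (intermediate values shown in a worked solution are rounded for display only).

price = 37.224605
Θ = -1.934991

σ√T = 0.5732·√2.7924 = 0.957844
d₁ = (ln(S/K) + (r+σ²/2)T) / (σ√T) = (ln(82.71/106.27) + (0.0503+0.5732²/2)·2.7924) / 0.957844 = (-0.250643 + 0.599191) / 0.957844 = 0.363888
d₂ = d₁ − σ√T = 0.363888 − 0.957844 = -0.593956
e^{−rT} = e^{−0.0503·2.7924} = 0.868960
N(−d₁) = 0.357971,  N(−d₂) = 0.723729
Put price V = K·e^{−rT}·N(−d₂) − S·N(−d₁) = 66.832368 − 29.607763 = 37.224605
φ(d₁) = (1/√(2π))·e^{−d₁²/2} = 0.373385
Θ = −S·φ(d₁)·σ/(2√T) + r·K·e^{−rT}·N(−d₂) = −5.296659 + 3.361668 = -1.934991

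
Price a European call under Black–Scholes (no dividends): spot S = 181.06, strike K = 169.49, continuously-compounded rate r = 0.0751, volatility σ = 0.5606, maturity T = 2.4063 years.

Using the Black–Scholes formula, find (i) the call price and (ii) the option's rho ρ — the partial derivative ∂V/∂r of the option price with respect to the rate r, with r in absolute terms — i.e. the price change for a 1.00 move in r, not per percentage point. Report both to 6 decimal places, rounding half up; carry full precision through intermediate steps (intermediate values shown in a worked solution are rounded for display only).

σ√T = 0.5606·√2.4063 = 0.869617
d₁ = (ln(S/K) + (r+σ²/2)T) / (σ√T) = (ln(181.06/169.49) + (0.0751+0.5606²/2)·2.4063) / 0.869617 = (0.066035 + 0.558830) / 0.869617 = 0.718551
d₂ = d₁ − σ√T = 0.718551 − 0.869617 = -0.151066
e^{−rT} = e^{−0.0751·2.4063} = 0.834675
N(d₁) = 0.763791,  N(d₂) = 0.439962
Call price V = S·N(d₁) − K·e^{−rT}·N(d₂) = 138.292056 − 62.240999 = 76.051058
ρ = K·T·e^{−rT}·N(d₂) = 149.770515

price = 76.051058
ρ = 149.770515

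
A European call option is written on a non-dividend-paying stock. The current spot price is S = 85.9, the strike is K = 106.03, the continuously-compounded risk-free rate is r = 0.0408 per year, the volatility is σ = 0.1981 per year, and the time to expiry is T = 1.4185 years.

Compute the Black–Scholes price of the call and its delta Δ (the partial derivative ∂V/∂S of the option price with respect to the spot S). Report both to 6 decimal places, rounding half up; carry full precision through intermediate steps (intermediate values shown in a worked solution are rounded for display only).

price = 3.402344
Δ = 0.298376

σ√T = 0.1981·√1.4185 = 0.235939
d₁ = (ln(S/K) + (r+σ²/2)T) / (σ√T) = (ln(85.9/106.03) + (0.0408+0.1981²/2)·1.4185) / 0.235939 = (-0.210538 + 0.085708) / 0.235939 = -0.529078
d₂ = d₁ − σ√T = -0.529078 − 0.235939 = -0.765016
e^{−rT} = e^{−0.0408·1.4185} = 0.943768
N(d₁) = 0.298376,  N(d₂) = 0.222131
Call price V = S·N(d₁) − K·e^{−rT}·N(d₂) = 25.630477 − 22.228132 = 3.402344
Δ = N(d₁) = 0.298376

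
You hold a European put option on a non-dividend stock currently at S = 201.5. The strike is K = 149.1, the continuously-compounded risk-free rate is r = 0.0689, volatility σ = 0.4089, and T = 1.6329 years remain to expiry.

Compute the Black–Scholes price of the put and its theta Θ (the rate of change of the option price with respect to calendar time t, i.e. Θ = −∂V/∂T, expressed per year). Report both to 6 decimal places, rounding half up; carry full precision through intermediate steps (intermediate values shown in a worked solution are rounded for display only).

price = 10.235468
Θ = -4.653434

σ√T = 0.4089·√1.6329 = 0.522513
d₁ = (ln(S/K) + (r+σ²/2)T) / (σ√T) = (ln(201.5/149.1) + (0.0689+0.4089²/2)·1.6329) / 0.522513 = (0.301172 + 0.249017) / 0.522513 = 1.052967
d₂ = d₁ − σ√T = 1.052967 − 0.522513 = 0.530454
e^{−rT} = e^{−0.0689·1.6329} = 0.893591
N(−d₁) = 0.146178,  N(−d₂) = 0.297898
Put price V = K·e^{−rT}·N(−d₂) − S·N(−d₁) = 39.690341 − 29.454873 = 10.235468
φ(d₁) = (1/√(2π))·e^{−d₁²/2} = 0.229166
Θ = −S·φ(d₁)·σ/(2√T) + r·K·e^{−rT}·N(−d₂) = −7.388098 + 2.734665 = -4.653434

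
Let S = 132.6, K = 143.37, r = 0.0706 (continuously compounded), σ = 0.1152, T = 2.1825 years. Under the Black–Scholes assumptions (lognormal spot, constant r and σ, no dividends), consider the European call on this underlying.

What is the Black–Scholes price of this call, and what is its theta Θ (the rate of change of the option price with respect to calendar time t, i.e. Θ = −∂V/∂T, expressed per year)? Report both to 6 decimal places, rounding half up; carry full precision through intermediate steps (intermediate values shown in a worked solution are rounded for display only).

σ√T = 0.1152·√2.1825 = 0.170188
d₁ = (ln(S/K) + (r+σ²/2)T) / (σ√T) = (ln(132.6/143.37) + (0.0706+0.1152²/2)·2.1825) / 0.170188 = (-0.078092 + 0.168567) / 0.170188 = 0.531617
d₂ = d₁ − σ√T = 0.531617 − 0.170188 = 0.361428
e^{−rT} = e^{−0.0706·2.1825} = 0.857200
N(d₁) = 0.702504,  N(d₂) = 0.641110
Call price V = S·N(d₁) − K·e^{−rT}·N(d₂) = 93.152057 − 78.790349 = 14.361708
φ(d₁) = (1/√(2π))·e^{−d₁²/2} = 0.346370
Θ = −S·φ(d₁)·σ/(2√T) − r·K·e^{−rT}·N(d₂) = −1.790728 − 5.562599 = -7.353327

price = 14.361708
Θ = -7.353327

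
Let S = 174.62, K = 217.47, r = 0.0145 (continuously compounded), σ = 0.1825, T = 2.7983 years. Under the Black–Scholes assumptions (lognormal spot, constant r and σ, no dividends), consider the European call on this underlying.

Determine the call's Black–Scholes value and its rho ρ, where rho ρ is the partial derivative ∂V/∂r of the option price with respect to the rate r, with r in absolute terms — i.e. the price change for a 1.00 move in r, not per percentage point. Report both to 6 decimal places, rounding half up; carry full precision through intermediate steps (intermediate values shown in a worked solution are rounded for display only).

σ√T = 0.1825·√2.7983 = 0.305288
d₁ = (ln(S/K) + (r+σ²/2)T) / (σ√T) = (ln(174.62/217.47) + (0.0145+0.1825²/2)·2.7983) / 0.305288 = (-0.219449 + 0.087176) / 0.305288 = -0.433272
d₂ = d₁ − σ√T = -0.433272 − 0.305288 = -0.738561
e^{−rT} = e^{−0.0145·2.7983} = 0.960237
N(d₁) = 0.332408,  N(d₂) = 0.230087
Call price V = S·N(d₁) − K·e^{−rT}·N(d₂) = 58.045165 − 48.047376 = 9.997789
ρ = K·T·e^{−rT}·N(d₂) = 134.450973

price = 9.997789
ρ = 134.450973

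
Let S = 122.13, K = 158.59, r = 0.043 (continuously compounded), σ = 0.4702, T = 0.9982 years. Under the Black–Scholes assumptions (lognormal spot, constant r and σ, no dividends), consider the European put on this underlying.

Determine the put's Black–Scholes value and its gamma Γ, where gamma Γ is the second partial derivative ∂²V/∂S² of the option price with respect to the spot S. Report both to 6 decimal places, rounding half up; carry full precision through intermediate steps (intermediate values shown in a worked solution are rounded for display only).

σ√T = 0.4702·√0.9982 = 0.469777
d₁ = (ln(S/K) + (r+σ²/2)T) / (σ√T) = (ln(122.13/158.59) + (0.043+0.4702²/2)·0.9982) / 0.469777 = (-0.261236 + 0.153268) / 0.469777 = -0.229830
d₂ = d₁ − σ√T = -0.229830 − 0.469777 = -0.699606
e^{−rT} = e^{−0.043·0.9982} = 0.957986
N(−d₁) = 0.590888,  N(−d₂) = 0.757913
Put price V = K·e^{−rT}·N(−d₂) − S·N(−d₁) = 115.147448 − 72.165139 = 42.982309
φ(d₁) = (1/√(2π))·e^{−d₁²/2} = 0.388544
Γ = φ(d₁) / (S·σ·√T) = 0.006772

price = 42.982309
Γ = 0.006772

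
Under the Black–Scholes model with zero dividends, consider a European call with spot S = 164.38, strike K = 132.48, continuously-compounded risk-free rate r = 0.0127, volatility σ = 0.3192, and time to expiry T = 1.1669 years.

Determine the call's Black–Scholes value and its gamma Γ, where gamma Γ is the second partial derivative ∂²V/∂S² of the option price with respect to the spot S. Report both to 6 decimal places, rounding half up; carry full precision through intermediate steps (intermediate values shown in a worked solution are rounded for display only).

price = 41.393250
Γ = 0.004942

σ√T = 0.3192·√1.1669 = 0.344810
d₁ = (ln(S/K) + (r+σ²/2)T) / (σ√T) = (ln(164.38/132.48) + (0.0127+0.3192²/2)·1.1669) / 0.344810 = (0.215749 + 0.074267) / 0.344810 = 0.841089
d₂ = d₁ − σ√T = 0.841089 − 0.344810 = 0.496279
e^{−rT} = e^{−0.0127·1.1669} = 0.985290
N(d₁) = 0.799851,  N(d₂) = 0.690151
Call price V = S·N(d₁) − K·e^{−rT}·N(d₂) = 131.479486 − 90.086237 = 41.393250
φ(d₁) = (1/√(2π))·e^{−d₁²/2} = 0.280087
Γ = φ(d₁) / (S·σ·√T) = 0.004942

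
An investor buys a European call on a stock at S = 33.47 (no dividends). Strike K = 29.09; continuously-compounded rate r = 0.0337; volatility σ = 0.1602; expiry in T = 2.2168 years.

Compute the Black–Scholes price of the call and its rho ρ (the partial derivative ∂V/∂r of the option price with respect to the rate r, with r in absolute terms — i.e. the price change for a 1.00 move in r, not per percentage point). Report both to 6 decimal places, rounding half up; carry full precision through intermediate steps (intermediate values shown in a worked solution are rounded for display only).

σ√T = 0.1602·√2.2168 = 0.238521
d₁ = (ln(S/K) + (r+σ²/2)T) / (σ√T) = (ln(33.47/29.09) + (0.0337+0.1602²/2)·2.2168) / 0.238521 = (0.140255 + 0.103152) / 0.238521 = 1.020488
d₂ = d₁ − σ√T = 1.020488 − 0.238521 = 0.781967
e^{−rT} = e^{−0.0337·2.2168} = 0.928016
N(d₁) = 0.846251,  N(d₂) = 0.782883
Call price V = S·N(d₁) − K·e^{−rT}·N(d₂) = 28.324033 − 21.134701 = 7.189331
ρ = K·T·e^{−rT}·N(d₂) = 46.851406

price = 7.189331
ρ = 46.851406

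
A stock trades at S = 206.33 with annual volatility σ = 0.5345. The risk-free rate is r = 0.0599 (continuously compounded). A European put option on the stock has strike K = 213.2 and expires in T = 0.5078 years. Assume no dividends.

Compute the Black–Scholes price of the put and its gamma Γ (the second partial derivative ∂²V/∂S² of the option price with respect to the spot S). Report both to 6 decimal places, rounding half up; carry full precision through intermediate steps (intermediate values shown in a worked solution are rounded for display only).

price = 31.441975
Γ = 0.004991

σ√T = 0.5345·√0.5078 = 0.380885
d₁ = (ln(S/K) + (r+σ²/2)T) / (σ√T) = (ln(206.33/213.2) + (0.0599+0.5345²/2)·0.5078) / 0.380885 = (-0.032754 + 0.102954) / 0.380885 = 0.184308
d₂ = d₁ − σ√T = 0.184308 − 0.380885 = -0.196577
e^{−rT} = e^{−0.0599·0.5078} = 0.970041
N(−d₁) = 0.426886,  N(−d₂) = 0.577921
Put price V = K·e^{−rT}·N(−d₂) − S·N(−d₁) = 119.521362 − 88.079387 = 31.441975
φ(d₁) = (1/√(2π))·e^{−d₁²/2} = 0.392224
Γ = φ(d₁) / (S·σ·√T) = 0.004991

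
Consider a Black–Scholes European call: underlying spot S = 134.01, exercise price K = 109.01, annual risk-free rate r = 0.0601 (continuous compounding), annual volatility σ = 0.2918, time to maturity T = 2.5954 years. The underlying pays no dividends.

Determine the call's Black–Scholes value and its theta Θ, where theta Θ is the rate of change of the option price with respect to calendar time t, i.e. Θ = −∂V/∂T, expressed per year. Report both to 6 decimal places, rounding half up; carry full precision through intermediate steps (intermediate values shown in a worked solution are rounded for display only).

price = 47.284483
Θ = -6.865012

σ√T = 0.2918·√2.5954 = 0.470097
d₁ = (ln(S/K) + (r+σ²/2)T) / (σ√T) = (ln(134.01/109.01) + (0.0601+0.2918²/2)·2.5954) / 0.470097 = (0.206475 + 0.266479) / 0.470097 = 1.006077
d₂ = d₁ − σ√T = 1.006077 − 0.470097 = 0.535980
e^{−rT} = e^{−0.0601·2.5954} = 0.855573
N(d₁) = 0.842811,  N(d₂) = 0.704014
Call price V = S·N(d₁) − K·e^{−rT}·N(d₂) = 112.945079 − 65.660596 = 47.284483
φ(d₁) = (1/√(2π))·e^{−d₁²/2} = 0.240500
Θ = −S·φ(d₁)·σ/(2√T) − r·K·e^{−rT}·N(d₂) = −2.918810 − 3.946202 = -6.865012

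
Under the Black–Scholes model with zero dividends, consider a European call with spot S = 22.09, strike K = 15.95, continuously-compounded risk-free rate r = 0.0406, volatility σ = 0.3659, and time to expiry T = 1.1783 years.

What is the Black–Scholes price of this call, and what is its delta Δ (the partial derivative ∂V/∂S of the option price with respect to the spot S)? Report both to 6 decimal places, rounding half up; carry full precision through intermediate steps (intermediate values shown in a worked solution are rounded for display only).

σ√T = 0.3659·√1.1783 = 0.397183
d₁ = (ln(S/K) + (r+σ²/2)T) / (σ√T) = (ln(22.09/15.95) + (0.0406+0.3659²/2)·1.1783) / 0.397183 = (0.325666 + 0.126716) / 0.397183 = 1.138978
d₂ = d₁ − σ√T = 1.138978 − 0.397183 = 0.741795
e^{−rT} = e^{−0.0406·1.1783} = 0.953287
N(d₁) = 0.872644,  N(d₂) = 0.770894
Call price V = S·N(d₁) − K·e^{−rT}·N(d₂) = 19.276700 − 11.721394 = 7.555307
Δ = N(d₁) = 0.872644

price = 7.555307
Δ = 0.872644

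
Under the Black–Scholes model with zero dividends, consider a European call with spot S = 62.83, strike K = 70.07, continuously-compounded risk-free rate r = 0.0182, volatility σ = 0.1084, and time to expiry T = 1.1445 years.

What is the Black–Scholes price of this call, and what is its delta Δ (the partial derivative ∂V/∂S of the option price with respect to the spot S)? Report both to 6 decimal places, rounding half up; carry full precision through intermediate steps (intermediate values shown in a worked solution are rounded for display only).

σ√T = 0.1084·√1.1445 = 0.115968
d₁ = (ln(S/K) + (r+σ²/2)T) / (σ√T) = (ln(62.83/70.07) + (0.0182+0.1084²/2)·1.1445) / 0.115968 = (-0.109062 + 0.027554) / 0.115968 = -0.702850
d₂ = d₁ − σ√T = -0.702850 − 0.115968 = -0.818818
e^{−rT} = e^{−0.0182·1.1445} = 0.979386
N(d₁) = 0.241075,  N(d₂) = 0.206445
Call price V = S·N(d₁) − K·e^{−rT}·N(d₂) = 15.146719 − 14.167416 = 0.979303
Δ = N(d₁) = 0.241075

price = 0.979303
Δ = 0.241075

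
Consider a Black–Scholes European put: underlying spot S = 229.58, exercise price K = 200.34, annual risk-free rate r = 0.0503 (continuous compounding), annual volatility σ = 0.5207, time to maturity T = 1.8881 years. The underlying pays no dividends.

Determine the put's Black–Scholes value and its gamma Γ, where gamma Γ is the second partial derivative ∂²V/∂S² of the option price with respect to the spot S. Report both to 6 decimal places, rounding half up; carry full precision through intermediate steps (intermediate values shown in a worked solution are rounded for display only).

price = 36.679319
Γ = 0.001926

σ√T = 0.5207·√1.8881 = 0.715484
d₁ = (ln(S/K) + (r+σ²/2)T) / (σ√T) = (ln(229.58/200.34) + (0.0503+0.5207²/2)·1.8881) / 0.715484 = (0.136236 + 0.350930) / 0.715484 = 0.680890
d₂ = d₁ − σ√T = 0.680890 − 0.715484 = -0.034594
e^{−rT} = e^{−0.0503·1.8881} = 0.909399
N(−d₁) = 0.247971,  N(−d₂) = 0.513798
Put price V = K·e^{−rT}·N(−d₂) − S·N(−d₁) = 93.608413 − 56.929094 = 36.679319
φ(d₁) = (1/√(2π))·e^{−d₁²/2} = 0.316401
Γ = φ(d₁) / (S·σ·√T) = 0.001926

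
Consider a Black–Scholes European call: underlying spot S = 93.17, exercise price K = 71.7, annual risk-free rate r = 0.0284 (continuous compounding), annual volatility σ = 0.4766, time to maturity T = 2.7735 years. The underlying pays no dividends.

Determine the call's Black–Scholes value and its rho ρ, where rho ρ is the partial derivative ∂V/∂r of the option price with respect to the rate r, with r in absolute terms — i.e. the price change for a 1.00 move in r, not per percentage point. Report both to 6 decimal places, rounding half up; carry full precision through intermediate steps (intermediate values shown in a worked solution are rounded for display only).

price = 40.138107
ρ = 94.272921

σ√T = 0.4766·√2.7735 = 0.793721
d₁ = (ln(S/K) + (r+σ²/2)T) / (σ√T) = (ln(93.17/71.7) + (0.0284+0.4766²/2)·2.7735) / 0.793721 = (0.261935 + 0.393764) / 0.793721 = 0.826108
d₂ = d₁ − σ√T = 0.826108 − 0.793721 = 0.032386
e^{−rT} = e^{−0.0284·2.7735} = 0.924255
N(d₁) = 0.795628,  N(d₂) = 0.512918
Call price V = S·N(d₁) − K·e^{−rT}·N(d₂) = 74.128704 − 33.990597 = 40.138107
ρ = K·T·e^{−rT}·N(d₂) = 94.272921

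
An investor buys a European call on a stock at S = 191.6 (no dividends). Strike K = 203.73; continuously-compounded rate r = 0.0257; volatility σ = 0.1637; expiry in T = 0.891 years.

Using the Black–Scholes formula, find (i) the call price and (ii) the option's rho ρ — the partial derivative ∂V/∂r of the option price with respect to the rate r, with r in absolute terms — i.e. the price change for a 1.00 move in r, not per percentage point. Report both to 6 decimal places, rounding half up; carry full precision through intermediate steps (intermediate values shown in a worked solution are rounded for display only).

price = 8.642467
ρ = 66.013268

σ√T = 0.1637·√0.891 = 0.154521
d₁ = (ln(S/K) + (r+σ²/2)T) / (σ√T) = (ln(191.6/203.73) + (0.0257+0.1637²/2)·0.891) / 0.154521 = (-0.061386 + 0.034837) / 0.154521 = -0.171813
d₂ = d₁ − σ√T = -0.171813 − 0.154521 = -0.326334
e^{−rT} = e^{−0.0257·0.891} = 0.977361
N(d₁) = 0.431792,  N(d₂) = 0.372086
Call price V = S·N(d₁) − K·e^{−rT}·N(d₂) = 82.731432 − 74.088965 = 8.642467
ρ = K·T·e^{−rT}·N(d₂) = 66.013268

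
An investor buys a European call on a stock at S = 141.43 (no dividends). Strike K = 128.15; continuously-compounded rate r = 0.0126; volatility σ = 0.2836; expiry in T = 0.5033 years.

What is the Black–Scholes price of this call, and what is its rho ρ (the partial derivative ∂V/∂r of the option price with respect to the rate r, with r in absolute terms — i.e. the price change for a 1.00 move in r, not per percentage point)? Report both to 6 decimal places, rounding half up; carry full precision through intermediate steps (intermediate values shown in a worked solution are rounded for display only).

σ√T = 0.2836·√0.5033 = 0.201196
d₁ = (ln(S/K) + (r+σ²/2)T) / (σ√T) = (ln(141.43/128.15) + (0.0126+0.2836²/2)·0.5033) / 0.201196 = (0.098603 + 0.026582) / 0.201196 = 0.622204
d₂ = d₁ − σ√T = 0.622204 − 0.201196 = 0.421007
e^{−rT} = e^{−0.0126·0.5033} = 0.993678
N(d₁) = 0.733096,  N(d₂) = 0.663125
Call price V = S·N(d₁) − K·e^{−rT}·N(d₂) = 103.681766 − 84.442291 = 19.239475
ρ = K·T·e^{−rT}·N(d₂) = 42.499805

price = 19.239475
ρ = 42.499805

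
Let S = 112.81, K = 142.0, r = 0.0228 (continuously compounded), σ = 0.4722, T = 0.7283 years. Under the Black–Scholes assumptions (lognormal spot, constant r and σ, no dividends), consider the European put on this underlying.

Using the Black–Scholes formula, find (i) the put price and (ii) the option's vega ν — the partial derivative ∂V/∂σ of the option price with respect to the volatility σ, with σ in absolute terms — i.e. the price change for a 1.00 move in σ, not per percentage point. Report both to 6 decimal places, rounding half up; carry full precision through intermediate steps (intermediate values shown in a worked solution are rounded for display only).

price = 36.298630
ν = 36.391514

σ√T = 0.4722·√0.7283 = 0.402978
d₁ = (ln(S/K) + (r+σ²/2)T) / (σ√T) = (ln(112.81/142.0) + (0.0228+0.4722²/2)·0.7283) / 0.402978 = (-0.230122 + 0.097801) / 0.402978 = -0.328359
d₂ = d₁ − σ√T = -0.328359 − 0.402978 = -0.731337
e^{−rT} = e^{−0.0228·0.7283} = 0.983532
N(−d₁) = 0.628680,  N(−d₂) = 0.767713
Put price V = K·e^{−rT}·N(−d₂) − S·N(−d₁) = 107.219994 − 70.921364 = 36.298630
φ(d₁) = (1/√(2π))·e^{−d₁²/2} = 0.378005
ν = S·φ(d₁)·√T = 36.391514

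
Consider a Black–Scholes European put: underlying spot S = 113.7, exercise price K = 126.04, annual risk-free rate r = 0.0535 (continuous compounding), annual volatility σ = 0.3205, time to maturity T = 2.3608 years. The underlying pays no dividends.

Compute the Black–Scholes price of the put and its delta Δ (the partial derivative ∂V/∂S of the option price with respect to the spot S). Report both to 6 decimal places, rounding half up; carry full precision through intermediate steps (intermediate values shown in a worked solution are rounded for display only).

σ√T = 0.3205·√2.3608 = 0.492445
d₁ = (ln(S/K) + (r+σ²/2)T) / (σ√T) = (ln(113.7/126.04) + (0.0535+0.3205²/2)·2.3608) / 0.492445 = (-0.103036 + 0.247554) / 0.492445 = 0.293470
d₂ = d₁ − σ√T = 0.293470 − 0.492445 = -0.198975
e^{−rT} = e^{−0.0535·2.3608} = 0.881348
N(−d₁) = 0.384581,  N(−d₂) = 0.578859
Put price V = K·e^{−rT}·N(−d₂) − S·N(−d₁) = 64.302579 − 43.726907 = 20.575672
Δ = −N(−d₁) = -0.384581

price = 20.575672
Δ = -0.384581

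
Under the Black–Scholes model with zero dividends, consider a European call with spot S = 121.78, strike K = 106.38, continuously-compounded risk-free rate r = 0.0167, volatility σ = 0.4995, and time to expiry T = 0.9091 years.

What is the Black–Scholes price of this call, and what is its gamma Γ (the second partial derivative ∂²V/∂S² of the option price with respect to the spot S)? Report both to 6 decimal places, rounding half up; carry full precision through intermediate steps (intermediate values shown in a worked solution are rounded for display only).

price = 30.854483
Γ = 0.005900

σ√T = 0.4995·√0.9091 = 0.476257
d₁ = (ln(S/K) + (r+σ²/2)T) / (σ√T) = (ln(121.78/106.38) + (0.0167+0.4995²/2)·0.9091) / 0.476257 = (0.135199 + 0.128592) / 0.476257 = 0.553883
d₂ = d₁ − σ√T = 0.553883 − 0.476257 = 0.077627
e^{−rT} = e^{−0.0167·0.9091} = 0.984933
N(d₁) = 0.710171,  N(d₂) = 0.530937
Call price V = S·N(d₁) − K·e^{−rT}·N(d₂) = 86.484589 − 55.630106 = 30.854483
φ(d₁) = (1/√(2π))·e^{−d₁²/2} = 0.342210
Γ = φ(d₁) / (S·σ·√T) = 0.005900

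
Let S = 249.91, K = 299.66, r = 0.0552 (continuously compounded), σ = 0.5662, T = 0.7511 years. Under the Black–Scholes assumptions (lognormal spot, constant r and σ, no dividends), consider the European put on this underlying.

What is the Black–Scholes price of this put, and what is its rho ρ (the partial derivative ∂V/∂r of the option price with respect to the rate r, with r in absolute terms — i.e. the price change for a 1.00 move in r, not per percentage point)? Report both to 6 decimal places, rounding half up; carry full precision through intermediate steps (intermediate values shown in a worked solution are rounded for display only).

price = 72.929961
ρ = -151.635742

σ√T = 0.5662·√0.7511 = 0.490703
d₁ = (ln(S/K) + (r+σ²/2)T) / (σ√T) = (ln(249.91/299.66) + (0.0552+0.5662²/2)·0.7511) / 0.490703 = (-0.181548 + 0.161855) / 0.490703 = -0.040131
d₂ = d₁ − σ√T = -0.040131 − 0.490703 = -0.530834
e^{−rT} = e^{−0.0552·0.7511} = 0.959387
N(−d₁) = 0.516005,  N(−d₂) = 0.702233
Put price V = K·e^{−rT}·N(−d₂) − S·N(−d₁) = 201.884892 − 128.954930 = 72.929961
ρ = −K·T·e^{−rT}·N(−d₂) = -151.635742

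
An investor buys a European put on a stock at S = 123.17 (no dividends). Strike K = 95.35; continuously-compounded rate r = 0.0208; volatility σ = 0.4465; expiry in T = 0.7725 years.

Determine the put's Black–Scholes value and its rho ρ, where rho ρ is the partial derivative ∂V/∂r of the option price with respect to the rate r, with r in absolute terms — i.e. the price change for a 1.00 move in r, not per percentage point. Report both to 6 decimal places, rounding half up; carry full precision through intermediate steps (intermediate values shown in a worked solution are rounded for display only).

σ√T = 0.4465·√0.7725 = 0.392438
d₁ = (ln(S/K) + (r+σ²/2)T) / (σ√T) = (ln(123.17/95.35) + (0.0208+0.4465²/2)·0.7725) / 0.392438 = (0.256011 + 0.093072) / 0.392438 = 0.889524
d₂ = d₁ − σ√T = 0.889524 − 0.392438 = 0.497087
e^{−rT} = e^{−0.0208·0.7725} = 0.984060
N(−d₁) = 0.186861,  N(−d₂) = 0.309564
Put price V = K·e^{−rT}·N(−d₂) − S·N(−d₁) = 29.046439 − 23.015631 = 6.030808
ρ = −K·T·e^{−rT}·N(−d₂) = -22.438374

price = 6.030808
ρ = -22.438374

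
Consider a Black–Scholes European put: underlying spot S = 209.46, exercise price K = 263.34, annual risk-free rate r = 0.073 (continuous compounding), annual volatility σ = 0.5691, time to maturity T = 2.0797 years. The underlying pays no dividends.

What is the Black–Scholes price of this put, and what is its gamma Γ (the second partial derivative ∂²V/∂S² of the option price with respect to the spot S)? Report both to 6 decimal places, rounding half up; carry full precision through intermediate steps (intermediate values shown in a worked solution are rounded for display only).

price = 78.058784
Γ = 0.002207

σ√T = 0.5691·√2.0797 = 0.820709
d₁ = (ln(S/K) + (r+σ²/2)T) / (σ√T) = (ln(209.46/263.34) + (0.073+0.5691²/2)·2.0797) / 0.820709 = (-0.228913 + 0.488599) / 0.820709 = 0.316417
d₂ = d₁ − σ√T = 0.316417 − 0.820709 = -0.504291
e^{−rT} = e^{−0.073·2.0797} = 0.859145
N(−d₁) = 0.375843,  N(−d₂) = 0.692972
Put price V = K·e^{−rT}·N(−d₂) − S·N(−d₁) = 156.782859 − 78.724075 = 78.058784
φ(d₁) = (1/√(2π))·e^{−d₁²/2} = 0.379463
Γ = φ(d₁) / (S·σ·√T) = 0.002207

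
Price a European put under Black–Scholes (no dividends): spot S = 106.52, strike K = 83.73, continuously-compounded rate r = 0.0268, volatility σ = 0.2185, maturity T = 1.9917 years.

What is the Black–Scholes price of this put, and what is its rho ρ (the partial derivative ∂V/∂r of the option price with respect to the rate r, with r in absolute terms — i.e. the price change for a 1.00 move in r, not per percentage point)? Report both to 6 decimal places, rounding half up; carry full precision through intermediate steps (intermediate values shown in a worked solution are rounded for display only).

σ√T = 0.2185·√1.9917 = 0.308364
d₁ = (ln(S/K) + (r+σ²/2)T) / (σ√T) = (ln(106.52/83.73) + (0.0268+0.2185²/2)·1.9917) / 0.308364 = (0.240735 + 0.100922) / 0.308364 = 1.107968
d₂ = d₁ − σ√T = 1.107968 − 0.308364 = 0.799604
e^{−rT} = e^{−0.0268·1.9917} = 0.948022
N(−d₁) = 0.133938,  N(−d₂) = 0.211970
Put price V = K·e^{−rT}·N(−d₂) − S·N(−d₁) = 16.825746 − 14.267066 = 2.558680
ρ = −K·T·e^{−rT}·N(−d₂) = -33.511838

price = 2.558680
ρ = -33.511838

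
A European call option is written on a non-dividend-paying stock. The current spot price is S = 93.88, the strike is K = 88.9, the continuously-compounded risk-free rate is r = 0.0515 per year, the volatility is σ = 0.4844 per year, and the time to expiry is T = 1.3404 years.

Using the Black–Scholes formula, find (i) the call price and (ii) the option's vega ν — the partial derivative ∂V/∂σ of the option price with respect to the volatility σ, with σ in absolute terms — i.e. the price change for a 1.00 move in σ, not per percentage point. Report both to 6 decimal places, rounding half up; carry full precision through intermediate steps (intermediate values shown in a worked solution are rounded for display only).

price = 25.441228
ν = 38.252894

σ√T = 0.4844·√1.3404 = 0.560817
d₁ = (ln(S/K) + (r+σ²/2)T) / (σ√T) = (ln(93.88/88.9) + (0.0515+0.4844²/2)·1.3404) / 0.560817 = (0.054505 + 0.226289) / 0.560817 = 0.500687
d₂ = d₁ − σ√T = 0.500687 − 0.560817 = -0.060130
e^{−rT} = e^{−0.0515·1.3404} = 0.933298
N(d₁) = 0.691704,  N(d₂) = 0.476026
Call price V = S·N(d₁) − K·e^{−rT}·N(d₂) = 64.937194 − 39.495965 = 25.441228
φ(d₁) = (1/√(2π))·e^{−d₁²/2} = 0.351944
ν = S·φ(d₁)·√T = 38.252894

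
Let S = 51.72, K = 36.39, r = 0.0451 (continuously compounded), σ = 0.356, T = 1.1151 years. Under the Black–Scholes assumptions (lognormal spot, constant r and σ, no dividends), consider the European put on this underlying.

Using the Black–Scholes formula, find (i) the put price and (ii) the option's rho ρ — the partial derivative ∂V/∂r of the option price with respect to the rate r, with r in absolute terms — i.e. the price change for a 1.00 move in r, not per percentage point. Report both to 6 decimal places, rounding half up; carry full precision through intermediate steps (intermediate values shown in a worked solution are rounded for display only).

σ√T = 0.356·√1.1151 = 0.375930
d₁ = (ln(S/K) + (r+σ²/2)T) / (σ√T) = (ln(51.72/36.39) + (0.0451+0.356²/2)·1.1151) / 0.375930 = (0.351551 + 0.120953) / 0.375930 = 1.256892
d₂ = d₁ − σ√T = 1.256892 − 0.375930 = 0.880962
e^{−rT} = e^{−0.0451·1.1151} = 0.950953
N(−d₁) = 0.104396,  N(−d₂) = 0.189169
Put price V = K·e^{−rT}·N(−d₂) − S·N(−d₁) = 6.546234 − 5.399383 = 1.146850
ρ = −K·T·e^{−rT}·N(−d₂) = -7.299705

price = 1.146850
ρ = -7.299705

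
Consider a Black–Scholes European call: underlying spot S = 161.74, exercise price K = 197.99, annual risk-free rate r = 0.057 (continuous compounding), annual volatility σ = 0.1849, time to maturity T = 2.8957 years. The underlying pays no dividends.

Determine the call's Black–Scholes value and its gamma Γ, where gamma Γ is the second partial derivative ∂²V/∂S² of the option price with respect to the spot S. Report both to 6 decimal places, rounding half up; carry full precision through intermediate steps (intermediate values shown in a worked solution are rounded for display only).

σ√T = 0.1849·√2.8957 = 0.314640
d₁ = (ln(S/K) + (r+σ²/2)T) / (σ√T) = (ln(161.74/197.99) + (0.057+0.1849²/2)·2.8957) / 0.314640 = (-0.202226 + 0.214554) / 0.314640 = 0.039180
d₂ = d₁ − σ√T = 0.039180 − 0.314640 = -0.275460
e^{−rT} = e^{−0.057·2.8957} = 0.847847
N(d₁) = 0.515627,  N(d₂) = 0.391481
Call price V = S·N(d₁) − K·e^{−rT}·N(d₂) = 83.397441 − 65.716143 = 17.681298
φ(d₁) = (1/√(2π))·e^{−d₁²/2} = 0.398636
Γ = φ(d₁) / (S·σ·√T) = 0.007833

price = 17.681298
Γ = 0.007833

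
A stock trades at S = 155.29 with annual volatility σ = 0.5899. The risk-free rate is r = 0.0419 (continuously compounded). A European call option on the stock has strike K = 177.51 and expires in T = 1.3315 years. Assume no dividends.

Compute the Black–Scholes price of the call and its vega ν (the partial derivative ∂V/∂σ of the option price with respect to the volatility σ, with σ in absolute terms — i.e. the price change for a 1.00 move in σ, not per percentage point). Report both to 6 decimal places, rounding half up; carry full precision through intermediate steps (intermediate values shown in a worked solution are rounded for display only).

σ√T = 0.5899·√1.3315 = 0.680689
d₁ = (ln(S/K) + (r+σ²/2)T) / (σ√T) = (ln(155.29/177.51) + (0.0419+0.5899²/2)·1.3315) / 0.680689 = (-0.133733 + 0.287459) / 0.680689 = 0.225839
d₂ = d₁ − σ√T = 0.225839 − 0.680689 = -0.454850
e^{−rT} = e^{−0.0419·1.3315} = 0.945738
N(d₁) = 0.589337,  N(d₂) = 0.324608
Call price V = S·N(d₁) − K·e^{−rT}·N(d₂) = 91.518098 − 54.494597 = 37.023501
φ(d₁) = (1/√(2π))·e^{−d₁²/2} = 0.388897
ν = S·φ(d₁)·√T = 69.686543

price = 37.023501
ν = 69.686543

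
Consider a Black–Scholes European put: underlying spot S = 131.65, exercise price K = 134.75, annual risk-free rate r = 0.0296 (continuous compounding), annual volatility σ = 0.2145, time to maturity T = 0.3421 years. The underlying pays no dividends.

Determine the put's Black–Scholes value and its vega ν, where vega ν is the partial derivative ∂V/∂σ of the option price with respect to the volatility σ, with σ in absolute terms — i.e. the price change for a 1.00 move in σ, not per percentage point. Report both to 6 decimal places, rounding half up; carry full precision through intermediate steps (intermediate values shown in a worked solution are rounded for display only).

σ√T = 0.2145·√0.3421 = 0.125460
d₁ = (ln(S/K) + (r+σ²/2)T) / (σ√T) = (ln(131.65/134.75) + (0.0296+0.2145²/2)·0.3421) / 0.125460 = (-0.023274 + 0.017996) / 0.125460 = -0.042070
d₂ = d₁ − σ√T = -0.042070 − 0.125460 = -0.167530
e^{−rT} = e^{−0.0296·0.3421} = 0.989925
N(−d₁) = 0.516779,  N(−d₂) = 0.566523
Put price V = K·e^{−rT}·N(−d₂) − S·N(−d₁) = 75.569907 − 68.033907 = 7.536000
φ(d₁) = (1/√(2π))·e^{−d₁²/2} = 0.398589
ν = S·φ(d₁)·√T = 30.691855

price = 7.536000
ν = 30.691855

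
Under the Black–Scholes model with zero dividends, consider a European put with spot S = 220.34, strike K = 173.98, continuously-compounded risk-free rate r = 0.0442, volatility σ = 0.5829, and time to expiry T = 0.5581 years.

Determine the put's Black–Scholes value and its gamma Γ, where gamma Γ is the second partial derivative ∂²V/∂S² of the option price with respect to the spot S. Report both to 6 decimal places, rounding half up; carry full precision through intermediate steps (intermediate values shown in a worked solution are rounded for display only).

price = 14.044742
Γ = 0.002978

σ√T = 0.5829·√0.5581 = 0.435462
d₁ = (ln(S/K) + (r+σ²/2)T) / (σ√T) = (ln(220.34/173.98) + (0.0442+0.5829²/2)·0.5581) / 0.435462 = (0.236231 + 0.119482) / 0.435462 = 0.816864
d₂ = d₁ − σ√T = 0.816864 − 0.435462 = 0.381402
e^{−rT} = e^{−0.0442·0.5581} = 0.975634
N(−d₁) = 0.207003,  N(−d₂) = 0.351453
Put price V = K·e^{−rT}·N(−d₂) − S·N(−d₁) = 59.655815 − 45.611073 = 14.044742
φ(d₁) = (1/√(2π))·e^{−d₁²/2} = 0.285769
Γ = φ(d₁) / (S·σ·√T) = 0.002978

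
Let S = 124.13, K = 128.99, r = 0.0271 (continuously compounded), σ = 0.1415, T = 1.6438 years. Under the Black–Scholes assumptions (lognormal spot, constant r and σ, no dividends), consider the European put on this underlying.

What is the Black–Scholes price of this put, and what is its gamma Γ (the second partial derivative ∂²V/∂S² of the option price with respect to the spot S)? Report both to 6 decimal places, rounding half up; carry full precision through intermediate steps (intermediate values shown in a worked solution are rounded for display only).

price = 8.569295
Γ = 0.017579

σ√T = 0.1415·√1.6438 = 0.181418
d₁ = (ln(S/K) + (r+σ²/2)T) / (σ√T) = (ln(124.13/128.99) + (0.0271+0.1415²/2)·1.6438) / 0.181418 = (-0.038405 + 0.061003) / 0.181418 = 0.124562
d₂ = d₁ − σ√T = 0.124562 − 0.181418 = -0.056856
e^{−rT} = e^{−0.0271·1.6438} = 0.956431
N(−d₁) = 0.450435,  N(−d₂) = 0.522670
Put price V = K·e^{−rT}·N(−d₂) − S·N(−d₁) = 64.481819 − 55.912524 = 8.569295
φ(d₁) = (1/√(2π))·e^{−d₁²/2} = 0.395859
Γ = φ(d₁) / (S·σ·√T) = 0.017579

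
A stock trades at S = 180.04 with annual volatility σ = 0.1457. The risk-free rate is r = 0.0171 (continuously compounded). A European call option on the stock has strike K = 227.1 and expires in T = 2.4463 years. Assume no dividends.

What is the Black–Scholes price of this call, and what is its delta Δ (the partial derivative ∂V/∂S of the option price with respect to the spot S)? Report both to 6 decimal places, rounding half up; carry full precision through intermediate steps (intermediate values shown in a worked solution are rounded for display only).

price = 5.074173
Δ = 0.235307

σ√T = 0.1457·√2.4463 = 0.227884
d₁ = (ln(S/K) + (r+σ²/2)T) / (σ√T) = (ln(180.04/227.1) + (0.0171+0.1457²/2)·2.4463) / 0.227884 = (-0.232211 + 0.067797) / 0.227884 = -0.721480
d₂ = d₁ − σ√T = -0.721480 − 0.227884 = -0.949365
e^{−rT} = e^{−0.0171·2.4463} = 0.959031
N(d₁) = 0.235307,  N(d₂) = 0.171218
Call price V = S·N(d₁) − K·e^{−rT}·N(d₂) = 42.364675 − 37.290502 = 5.074173
Δ = N(d₁) = 0.235307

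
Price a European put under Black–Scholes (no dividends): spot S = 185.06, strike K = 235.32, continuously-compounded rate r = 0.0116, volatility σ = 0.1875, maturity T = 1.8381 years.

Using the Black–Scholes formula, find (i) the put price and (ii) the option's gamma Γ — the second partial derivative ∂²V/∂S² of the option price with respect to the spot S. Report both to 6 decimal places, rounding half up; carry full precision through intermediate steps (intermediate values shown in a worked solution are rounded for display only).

σ√T = 0.1875·√1.8381 = 0.254206
d₁ = (ln(S/K) + (r+σ²/2)T) / (σ√T) = (ln(185.06/235.32) + (0.0116+0.1875²/2)·1.8381) / 0.254206 = (-0.240266 + 0.053632) / 0.254206 = -0.734184
d₂ = d₁ − σ√T = -0.734184 − 0.254206 = -0.988390
e^{−rT} = e^{−0.0116·1.8381} = 0.978904
N(−d₁) = 0.768582,  N(−d₂) = 0.838519
Put price V = K·e^{−rT}·N(−d₂) − S·N(−d₁) = 193.157585 − 142.233704 = 50.923881
φ(d₁) = (1/√(2π))·e^{−d₁²/2} = 0.304693
Γ = φ(d₁) / (S·σ·√T) = 0.006477

price = 50.923881
Γ = 0.006477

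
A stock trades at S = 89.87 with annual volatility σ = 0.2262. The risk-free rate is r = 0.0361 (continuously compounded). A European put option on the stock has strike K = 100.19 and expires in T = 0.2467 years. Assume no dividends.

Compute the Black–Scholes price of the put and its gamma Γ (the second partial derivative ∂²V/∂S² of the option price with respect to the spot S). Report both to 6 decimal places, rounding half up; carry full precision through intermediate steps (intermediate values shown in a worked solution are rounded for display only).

price = 10.519676
Γ = 0.027949

σ√T = 0.2262·√0.2467 = 0.112351
d₁ = (ln(S/K) + (r+σ²/2)T) / (σ√T) = (ln(89.87/100.19) + (0.0361+0.2262²/2)·0.2467) / 0.112351 = (-0.108704 + 0.015217) / 0.112351 = -0.832097
d₂ = d₁ − σ√T = -0.832097 − 0.112351 = -0.944448
e^{−rT} = e^{−0.0361·0.2467} = 0.991134
N(−d₁) = 0.797323,  N(−d₂) = 0.827530
Put price V = K·e^{−rT}·N(−d₂) − S·N(−d₁) = 82.175078 − 71.655403 = 10.519676
φ(d₁) = (1/√(2π))·e^{−d₁²/2} = 0.282202
Γ = φ(d₁) / (S·σ·√T) = 0.027949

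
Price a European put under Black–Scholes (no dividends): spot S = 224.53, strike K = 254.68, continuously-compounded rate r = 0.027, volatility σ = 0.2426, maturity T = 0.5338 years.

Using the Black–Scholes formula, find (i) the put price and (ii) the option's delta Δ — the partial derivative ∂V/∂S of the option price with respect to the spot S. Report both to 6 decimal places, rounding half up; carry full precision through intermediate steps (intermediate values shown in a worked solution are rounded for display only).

σ√T = 0.2426·√0.5338 = 0.177247
d₁ = (ln(S/K) + (r+σ²/2)T) / (σ√T) = (ln(224.53/254.68) + (0.027+0.2426²/2)·0.5338) / 0.177247 = (-0.125999 + 0.030121) / 0.177247 = -0.540925
d₂ = d₁ − σ√T = -0.540925 − 0.177247 = -0.718172
e^{−rT} = e^{−0.027·0.5338} = 0.985691
N(−d₁) = 0.705720,  N(−d₂) = 0.763675
Put price V = K·e^{−rT}·N(−d₂) − S·N(−d₁) = 191.709586 − 158.455391 = 33.254196
Δ = −N(−d₁) = -0.705720

price = 33.254196
Δ = -0.705720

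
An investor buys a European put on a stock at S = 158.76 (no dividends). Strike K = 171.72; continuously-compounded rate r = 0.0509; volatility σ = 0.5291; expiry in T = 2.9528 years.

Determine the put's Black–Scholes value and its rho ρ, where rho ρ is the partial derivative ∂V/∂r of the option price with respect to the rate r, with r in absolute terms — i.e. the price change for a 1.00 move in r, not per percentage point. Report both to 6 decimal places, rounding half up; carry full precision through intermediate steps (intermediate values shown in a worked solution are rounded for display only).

price = 48.386988
ρ = -282.018043

σ√T = 0.5291·√2.9528 = 0.909190
d₁ = (ln(S/K) + (r+σ²/2)T) / (σ√T) = (ln(158.76/171.72) + (0.0509+0.5291²/2)·2.9528) / 0.909190 = (-0.078472 + 0.563611) / 0.909190 = 0.533595
d₂ = d₁ − σ√T = 0.533595 − 0.909190 = -0.375595
e^{−rT} = e^{−0.0509·2.9528} = 0.860452
N(−d₁) = 0.296811,  N(−d₂) = 0.646391
Put price V = K·e^{−rT}·N(−d₂) − S·N(−d₁) = 95.508684 − 47.121696 = 48.386988
ρ = −K·T·e^{−rT}·N(−d₂) = -282.018043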